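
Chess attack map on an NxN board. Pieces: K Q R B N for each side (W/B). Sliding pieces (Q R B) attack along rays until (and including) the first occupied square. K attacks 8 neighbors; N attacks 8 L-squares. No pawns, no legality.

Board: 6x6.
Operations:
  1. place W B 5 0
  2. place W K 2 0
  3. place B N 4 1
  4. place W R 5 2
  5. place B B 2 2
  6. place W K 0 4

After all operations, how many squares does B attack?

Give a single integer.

Answer: 12

Derivation:
Op 1: place WB@(5,0)
Op 2: place WK@(2,0)
Op 3: place BN@(4,1)
Op 4: place WR@(5,2)
Op 5: place BB@(2,2)
Op 6: place WK@(0,4)
Per-piece attacks for B:
  BB@(2,2): attacks (3,3) (4,4) (5,5) (3,1) (4,0) (1,3) (0,4) (1,1) (0,0) [ray(-1,1) blocked at (0,4)]
  BN@(4,1): attacks (5,3) (3,3) (2,2) (2,0)
Union (12 distinct): (0,0) (0,4) (1,1) (1,3) (2,0) (2,2) (3,1) (3,3) (4,0) (4,4) (5,3) (5,5)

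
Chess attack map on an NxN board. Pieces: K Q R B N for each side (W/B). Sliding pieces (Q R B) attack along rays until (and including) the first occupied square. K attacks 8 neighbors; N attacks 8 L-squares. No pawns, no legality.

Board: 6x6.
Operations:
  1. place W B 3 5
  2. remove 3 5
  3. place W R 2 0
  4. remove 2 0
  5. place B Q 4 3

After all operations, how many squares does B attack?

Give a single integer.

Answer: 17

Derivation:
Op 1: place WB@(3,5)
Op 2: remove (3,5)
Op 3: place WR@(2,0)
Op 4: remove (2,0)
Op 5: place BQ@(4,3)
Per-piece attacks for B:
  BQ@(4,3): attacks (4,4) (4,5) (4,2) (4,1) (4,0) (5,3) (3,3) (2,3) (1,3) (0,3) (5,4) (5,2) (3,4) (2,5) (3,2) (2,1) (1,0)
Union (17 distinct): (0,3) (1,0) (1,3) (2,1) (2,3) (2,5) (3,2) (3,3) (3,4) (4,0) (4,1) (4,2) (4,4) (4,5) (5,2) (5,3) (5,4)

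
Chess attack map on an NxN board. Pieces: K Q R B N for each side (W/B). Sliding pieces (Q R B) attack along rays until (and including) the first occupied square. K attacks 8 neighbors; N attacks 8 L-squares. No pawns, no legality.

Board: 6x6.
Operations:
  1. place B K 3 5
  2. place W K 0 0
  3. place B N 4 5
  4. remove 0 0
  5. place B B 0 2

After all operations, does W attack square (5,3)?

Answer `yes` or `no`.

Answer: no

Derivation:
Op 1: place BK@(3,5)
Op 2: place WK@(0,0)
Op 3: place BN@(4,5)
Op 4: remove (0,0)
Op 5: place BB@(0,2)
Per-piece attacks for W:
W attacks (5,3): no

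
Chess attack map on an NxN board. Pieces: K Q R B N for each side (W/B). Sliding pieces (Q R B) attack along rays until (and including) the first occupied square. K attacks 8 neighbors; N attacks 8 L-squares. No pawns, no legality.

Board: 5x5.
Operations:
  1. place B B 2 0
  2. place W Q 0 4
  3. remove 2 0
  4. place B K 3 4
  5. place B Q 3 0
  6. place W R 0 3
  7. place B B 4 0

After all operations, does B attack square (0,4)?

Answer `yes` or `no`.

Op 1: place BB@(2,0)
Op 2: place WQ@(0,4)
Op 3: remove (2,0)
Op 4: place BK@(3,4)
Op 5: place BQ@(3,0)
Op 6: place WR@(0,3)
Op 7: place BB@(4,0)
Per-piece attacks for B:
  BQ@(3,0): attacks (3,1) (3,2) (3,3) (3,4) (4,0) (2,0) (1,0) (0,0) (4,1) (2,1) (1,2) (0,3) [ray(0,1) blocked at (3,4); ray(1,0) blocked at (4,0); ray(-1,1) blocked at (0,3)]
  BK@(3,4): attacks (3,3) (4,4) (2,4) (4,3) (2,3)
  BB@(4,0): attacks (3,1) (2,2) (1,3) (0,4) [ray(-1,1) blocked at (0,4)]
B attacks (0,4): yes

Answer: yes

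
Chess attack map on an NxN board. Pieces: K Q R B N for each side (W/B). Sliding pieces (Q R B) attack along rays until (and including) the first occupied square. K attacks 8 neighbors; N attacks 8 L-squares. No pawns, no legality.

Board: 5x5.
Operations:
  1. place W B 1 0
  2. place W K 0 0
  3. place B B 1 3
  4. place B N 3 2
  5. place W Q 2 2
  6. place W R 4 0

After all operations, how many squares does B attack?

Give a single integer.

Answer: 9

Derivation:
Op 1: place WB@(1,0)
Op 2: place WK@(0,0)
Op 3: place BB@(1,3)
Op 4: place BN@(3,2)
Op 5: place WQ@(2,2)
Op 6: place WR@(4,0)
Per-piece attacks for B:
  BB@(1,3): attacks (2,4) (2,2) (0,4) (0,2) [ray(1,-1) blocked at (2,2)]
  BN@(3,2): attacks (4,4) (2,4) (1,3) (4,0) (2,0) (1,1)
Union (9 distinct): (0,2) (0,4) (1,1) (1,3) (2,0) (2,2) (2,4) (4,0) (4,4)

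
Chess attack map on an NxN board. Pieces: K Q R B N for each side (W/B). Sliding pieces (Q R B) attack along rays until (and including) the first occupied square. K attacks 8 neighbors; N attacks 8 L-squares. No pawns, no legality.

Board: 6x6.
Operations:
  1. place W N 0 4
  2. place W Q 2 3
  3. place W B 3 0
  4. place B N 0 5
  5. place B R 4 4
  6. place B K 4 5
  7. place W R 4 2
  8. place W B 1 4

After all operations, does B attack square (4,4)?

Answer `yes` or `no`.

Answer: yes

Derivation:
Op 1: place WN@(0,4)
Op 2: place WQ@(2,3)
Op 3: place WB@(3,0)
Op 4: place BN@(0,5)
Op 5: place BR@(4,4)
Op 6: place BK@(4,5)
Op 7: place WR@(4,2)
Op 8: place WB@(1,4)
Per-piece attacks for B:
  BN@(0,5): attacks (1,3) (2,4)
  BR@(4,4): attacks (4,5) (4,3) (4,2) (5,4) (3,4) (2,4) (1,4) [ray(0,1) blocked at (4,5); ray(0,-1) blocked at (4,2); ray(-1,0) blocked at (1,4)]
  BK@(4,5): attacks (4,4) (5,5) (3,5) (5,4) (3,4)
B attacks (4,4): yes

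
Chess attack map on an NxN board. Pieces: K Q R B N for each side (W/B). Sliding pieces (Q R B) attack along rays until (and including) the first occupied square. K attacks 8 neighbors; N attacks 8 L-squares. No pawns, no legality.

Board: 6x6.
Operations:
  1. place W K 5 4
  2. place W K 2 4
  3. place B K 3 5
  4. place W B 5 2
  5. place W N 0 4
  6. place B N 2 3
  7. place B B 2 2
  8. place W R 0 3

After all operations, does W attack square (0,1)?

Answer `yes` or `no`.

Answer: yes

Derivation:
Op 1: place WK@(5,4)
Op 2: place WK@(2,4)
Op 3: place BK@(3,5)
Op 4: place WB@(5,2)
Op 5: place WN@(0,4)
Op 6: place BN@(2,3)
Op 7: place BB@(2,2)
Op 8: place WR@(0,3)
Per-piece attacks for W:
  WR@(0,3): attacks (0,4) (0,2) (0,1) (0,0) (1,3) (2,3) [ray(0,1) blocked at (0,4); ray(1,0) blocked at (2,3)]
  WN@(0,4): attacks (2,5) (1,2) (2,3)
  WK@(2,4): attacks (2,5) (2,3) (3,4) (1,4) (3,5) (3,3) (1,5) (1,3)
  WB@(5,2): attacks (4,3) (3,4) (2,5) (4,1) (3,0)
  WK@(5,4): attacks (5,5) (5,3) (4,4) (4,5) (4,3)
W attacks (0,1): yes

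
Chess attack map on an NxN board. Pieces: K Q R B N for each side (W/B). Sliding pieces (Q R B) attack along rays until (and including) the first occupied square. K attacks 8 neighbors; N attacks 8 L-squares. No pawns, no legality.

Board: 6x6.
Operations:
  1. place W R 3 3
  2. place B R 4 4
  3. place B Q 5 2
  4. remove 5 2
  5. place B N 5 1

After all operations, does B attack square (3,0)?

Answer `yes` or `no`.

Op 1: place WR@(3,3)
Op 2: place BR@(4,4)
Op 3: place BQ@(5,2)
Op 4: remove (5,2)
Op 5: place BN@(5,1)
Per-piece attacks for B:
  BR@(4,4): attacks (4,5) (4,3) (4,2) (4,1) (4,0) (5,4) (3,4) (2,4) (1,4) (0,4)
  BN@(5,1): attacks (4,3) (3,2) (3,0)
B attacks (3,0): yes

Answer: yes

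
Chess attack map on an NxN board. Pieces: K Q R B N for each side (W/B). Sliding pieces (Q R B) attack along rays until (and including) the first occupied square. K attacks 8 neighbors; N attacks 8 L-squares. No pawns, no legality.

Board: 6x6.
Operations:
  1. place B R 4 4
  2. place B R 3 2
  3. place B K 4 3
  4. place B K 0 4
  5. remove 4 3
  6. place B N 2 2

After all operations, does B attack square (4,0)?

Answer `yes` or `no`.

Answer: yes

Derivation:
Op 1: place BR@(4,4)
Op 2: place BR@(3,2)
Op 3: place BK@(4,3)
Op 4: place BK@(0,4)
Op 5: remove (4,3)
Op 6: place BN@(2,2)
Per-piece attacks for B:
  BK@(0,4): attacks (0,5) (0,3) (1,4) (1,5) (1,3)
  BN@(2,2): attacks (3,4) (4,3) (1,4) (0,3) (3,0) (4,1) (1,0) (0,1)
  BR@(3,2): attacks (3,3) (3,4) (3,5) (3,1) (3,0) (4,2) (5,2) (2,2) [ray(-1,0) blocked at (2,2)]
  BR@(4,4): attacks (4,5) (4,3) (4,2) (4,1) (4,0) (5,4) (3,4) (2,4) (1,4) (0,4) [ray(-1,0) blocked at (0,4)]
B attacks (4,0): yes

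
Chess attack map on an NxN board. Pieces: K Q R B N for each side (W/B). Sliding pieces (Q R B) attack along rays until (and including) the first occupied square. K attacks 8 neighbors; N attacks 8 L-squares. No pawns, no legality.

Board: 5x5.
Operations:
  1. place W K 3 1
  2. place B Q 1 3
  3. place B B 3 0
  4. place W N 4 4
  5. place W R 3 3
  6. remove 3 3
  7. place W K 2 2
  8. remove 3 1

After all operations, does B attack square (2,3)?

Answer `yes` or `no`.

Op 1: place WK@(3,1)
Op 2: place BQ@(1,3)
Op 3: place BB@(3,0)
Op 4: place WN@(4,4)
Op 5: place WR@(3,3)
Op 6: remove (3,3)
Op 7: place WK@(2,2)
Op 8: remove (3,1)
Per-piece attacks for B:
  BQ@(1,3): attacks (1,4) (1,2) (1,1) (1,0) (2,3) (3,3) (4,3) (0,3) (2,4) (2,2) (0,4) (0,2) [ray(1,-1) blocked at (2,2)]
  BB@(3,0): attacks (4,1) (2,1) (1,2) (0,3)
B attacks (2,3): yes

Answer: yes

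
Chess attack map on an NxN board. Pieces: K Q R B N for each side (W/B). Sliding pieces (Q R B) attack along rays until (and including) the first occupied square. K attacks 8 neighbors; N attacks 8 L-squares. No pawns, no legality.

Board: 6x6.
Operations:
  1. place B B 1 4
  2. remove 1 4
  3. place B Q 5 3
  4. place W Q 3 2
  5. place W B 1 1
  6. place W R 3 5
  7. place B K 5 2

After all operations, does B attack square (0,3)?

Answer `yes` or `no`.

Op 1: place BB@(1,4)
Op 2: remove (1,4)
Op 3: place BQ@(5,3)
Op 4: place WQ@(3,2)
Op 5: place WB@(1,1)
Op 6: place WR@(3,5)
Op 7: place BK@(5,2)
Per-piece attacks for B:
  BK@(5,2): attacks (5,3) (5,1) (4,2) (4,3) (4,1)
  BQ@(5,3): attacks (5,4) (5,5) (5,2) (4,3) (3,3) (2,3) (1,3) (0,3) (4,4) (3,5) (4,2) (3,1) (2,0) [ray(0,-1) blocked at (5,2); ray(-1,1) blocked at (3,5)]
B attacks (0,3): yes

Answer: yes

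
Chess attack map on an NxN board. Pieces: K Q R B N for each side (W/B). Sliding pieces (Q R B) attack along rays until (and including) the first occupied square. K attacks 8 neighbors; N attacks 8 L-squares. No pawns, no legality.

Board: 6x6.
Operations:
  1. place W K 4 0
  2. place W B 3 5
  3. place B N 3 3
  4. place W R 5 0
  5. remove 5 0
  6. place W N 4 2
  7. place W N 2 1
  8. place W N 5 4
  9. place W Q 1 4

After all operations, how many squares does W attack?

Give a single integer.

Answer: 28

Derivation:
Op 1: place WK@(4,0)
Op 2: place WB@(3,5)
Op 3: place BN@(3,3)
Op 4: place WR@(5,0)
Op 5: remove (5,0)
Op 6: place WN@(4,2)
Op 7: place WN@(2,1)
Op 8: place WN@(5,4)
Op 9: place WQ@(1,4)
Per-piece attacks for W:
  WQ@(1,4): attacks (1,5) (1,3) (1,2) (1,1) (1,0) (2,4) (3,4) (4,4) (5,4) (0,4) (2,5) (2,3) (3,2) (4,1) (5,0) (0,5) (0,3) [ray(1,0) blocked at (5,4)]
  WN@(2,1): attacks (3,3) (4,2) (1,3) (0,2) (4,0) (0,0)
  WB@(3,5): attacks (4,4) (5,3) (2,4) (1,3) (0,2)
  WK@(4,0): attacks (4,1) (5,0) (3,0) (5,1) (3,1)
  WN@(4,2): attacks (5,4) (3,4) (2,3) (5,0) (3,0) (2,1)
  WN@(5,4): attacks (3,5) (4,2) (3,3)
Union (28 distinct): (0,0) (0,2) (0,3) (0,4) (0,5) (1,0) (1,1) (1,2) (1,3) (1,5) (2,1) (2,3) (2,4) (2,5) (3,0) (3,1) (3,2) (3,3) (3,4) (3,5) (4,0) (4,1) (4,2) (4,4) (5,0) (5,1) (5,3) (5,4)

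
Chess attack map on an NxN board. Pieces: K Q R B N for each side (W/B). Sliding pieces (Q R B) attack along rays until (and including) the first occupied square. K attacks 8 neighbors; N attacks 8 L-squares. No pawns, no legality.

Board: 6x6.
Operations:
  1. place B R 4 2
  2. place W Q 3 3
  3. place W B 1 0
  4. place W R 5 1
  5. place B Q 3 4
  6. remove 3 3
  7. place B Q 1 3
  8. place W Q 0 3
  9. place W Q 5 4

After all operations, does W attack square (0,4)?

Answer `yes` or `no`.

Answer: yes

Derivation:
Op 1: place BR@(4,2)
Op 2: place WQ@(3,3)
Op 3: place WB@(1,0)
Op 4: place WR@(5,1)
Op 5: place BQ@(3,4)
Op 6: remove (3,3)
Op 7: place BQ@(1,3)
Op 8: place WQ@(0,3)
Op 9: place WQ@(5,4)
Per-piece attacks for W:
  WQ@(0,3): attacks (0,4) (0,5) (0,2) (0,1) (0,0) (1,3) (1,4) (2,5) (1,2) (2,1) (3,0) [ray(1,0) blocked at (1,3)]
  WB@(1,0): attacks (2,1) (3,2) (4,3) (5,4) (0,1) [ray(1,1) blocked at (5,4)]
  WR@(5,1): attacks (5,2) (5,3) (5,4) (5,0) (4,1) (3,1) (2,1) (1,1) (0,1) [ray(0,1) blocked at (5,4)]
  WQ@(5,4): attacks (5,5) (5,3) (5,2) (5,1) (4,4) (3,4) (4,5) (4,3) (3,2) (2,1) (1,0) [ray(0,-1) blocked at (5,1); ray(-1,0) blocked at (3,4); ray(-1,-1) blocked at (1,0)]
W attacks (0,4): yes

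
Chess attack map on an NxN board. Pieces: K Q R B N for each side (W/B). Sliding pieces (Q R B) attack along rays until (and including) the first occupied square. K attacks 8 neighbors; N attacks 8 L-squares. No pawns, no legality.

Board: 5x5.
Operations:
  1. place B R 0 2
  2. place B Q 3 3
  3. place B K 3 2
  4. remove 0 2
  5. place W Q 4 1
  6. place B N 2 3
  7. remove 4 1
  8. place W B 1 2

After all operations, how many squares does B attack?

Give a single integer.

Op 1: place BR@(0,2)
Op 2: place BQ@(3,3)
Op 3: place BK@(3,2)
Op 4: remove (0,2)
Op 5: place WQ@(4,1)
Op 6: place BN@(2,3)
Op 7: remove (4,1)
Op 8: place WB@(1,2)
Per-piece attacks for B:
  BN@(2,3): attacks (4,4) (0,4) (3,1) (4,2) (1,1) (0,2)
  BK@(3,2): attacks (3,3) (3,1) (4,2) (2,2) (4,3) (4,1) (2,3) (2,1)
  BQ@(3,3): attacks (3,4) (3,2) (4,3) (2,3) (4,4) (4,2) (2,4) (2,2) (1,1) (0,0) [ray(0,-1) blocked at (3,2); ray(-1,0) blocked at (2,3)]
Union (16 distinct): (0,0) (0,2) (0,4) (1,1) (2,1) (2,2) (2,3) (2,4) (3,1) (3,2) (3,3) (3,4) (4,1) (4,2) (4,3) (4,4)

Answer: 16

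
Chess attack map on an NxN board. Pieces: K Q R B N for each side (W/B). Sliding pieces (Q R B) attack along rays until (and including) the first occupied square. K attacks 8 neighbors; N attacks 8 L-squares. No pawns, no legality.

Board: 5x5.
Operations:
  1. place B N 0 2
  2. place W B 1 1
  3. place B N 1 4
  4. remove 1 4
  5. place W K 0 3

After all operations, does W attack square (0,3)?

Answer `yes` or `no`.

Answer: no

Derivation:
Op 1: place BN@(0,2)
Op 2: place WB@(1,1)
Op 3: place BN@(1,4)
Op 4: remove (1,4)
Op 5: place WK@(0,3)
Per-piece attacks for W:
  WK@(0,3): attacks (0,4) (0,2) (1,3) (1,4) (1,2)
  WB@(1,1): attacks (2,2) (3,3) (4,4) (2,0) (0,2) (0,0) [ray(-1,1) blocked at (0,2)]
W attacks (0,3): no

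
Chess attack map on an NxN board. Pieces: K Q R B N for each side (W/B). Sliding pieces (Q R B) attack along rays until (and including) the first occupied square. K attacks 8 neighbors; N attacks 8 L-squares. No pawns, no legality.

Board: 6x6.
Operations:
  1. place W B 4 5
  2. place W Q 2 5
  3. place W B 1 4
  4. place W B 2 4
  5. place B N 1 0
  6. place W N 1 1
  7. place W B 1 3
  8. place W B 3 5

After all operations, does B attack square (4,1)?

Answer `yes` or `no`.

Op 1: place WB@(4,5)
Op 2: place WQ@(2,5)
Op 3: place WB@(1,4)
Op 4: place WB@(2,4)
Op 5: place BN@(1,0)
Op 6: place WN@(1,1)
Op 7: place WB@(1,3)
Op 8: place WB@(3,5)
Per-piece attacks for B:
  BN@(1,0): attacks (2,2) (3,1) (0,2)
B attacks (4,1): no

Answer: no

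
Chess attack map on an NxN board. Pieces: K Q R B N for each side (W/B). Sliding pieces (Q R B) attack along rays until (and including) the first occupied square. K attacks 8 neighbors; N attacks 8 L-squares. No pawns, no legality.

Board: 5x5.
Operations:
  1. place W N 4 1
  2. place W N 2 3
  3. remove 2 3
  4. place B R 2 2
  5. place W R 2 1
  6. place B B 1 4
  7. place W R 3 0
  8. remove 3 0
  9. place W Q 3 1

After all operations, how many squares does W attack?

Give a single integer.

Op 1: place WN@(4,1)
Op 2: place WN@(2,3)
Op 3: remove (2,3)
Op 4: place BR@(2,2)
Op 5: place WR@(2,1)
Op 6: place BB@(1,4)
Op 7: place WR@(3,0)
Op 8: remove (3,0)
Op 9: place WQ@(3,1)
Per-piece attacks for W:
  WR@(2,1): attacks (2,2) (2,0) (3,1) (1,1) (0,1) [ray(0,1) blocked at (2,2); ray(1,0) blocked at (3,1)]
  WQ@(3,1): attacks (3,2) (3,3) (3,4) (3,0) (4,1) (2,1) (4,2) (4,0) (2,2) (2,0) [ray(1,0) blocked at (4,1); ray(-1,0) blocked at (2,1); ray(-1,1) blocked at (2,2)]
  WN@(4,1): attacks (3,3) (2,2) (2,0)
Union (13 distinct): (0,1) (1,1) (2,0) (2,1) (2,2) (3,0) (3,1) (3,2) (3,3) (3,4) (4,0) (4,1) (4,2)

Answer: 13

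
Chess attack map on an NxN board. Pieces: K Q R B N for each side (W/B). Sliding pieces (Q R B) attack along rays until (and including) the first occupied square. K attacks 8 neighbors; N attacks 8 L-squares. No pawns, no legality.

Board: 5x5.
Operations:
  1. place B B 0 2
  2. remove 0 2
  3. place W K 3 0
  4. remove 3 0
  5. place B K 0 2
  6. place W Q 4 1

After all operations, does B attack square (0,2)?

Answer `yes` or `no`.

Op 1: place BB@(0,2)
Op 2: remove (0,2)
Op 3: place WK@(3,0)
Op 4: remove (3,0)
Op 5: place BK@(0,2)
Op 6: place WQ@(4,1)
Per-piece attacks for B:
  BK@(0,2): attacks (0,3) (0,1) (1,2) (1,3) (1,1)
B attacks (0,2): no

Answer: no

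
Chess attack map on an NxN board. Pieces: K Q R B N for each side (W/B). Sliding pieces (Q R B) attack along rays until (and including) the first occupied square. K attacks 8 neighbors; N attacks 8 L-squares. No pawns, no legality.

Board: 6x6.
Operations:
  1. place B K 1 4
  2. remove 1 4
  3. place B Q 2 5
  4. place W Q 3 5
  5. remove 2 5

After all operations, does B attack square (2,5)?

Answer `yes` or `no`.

Answer: no

Derivation:
Op 1: place BK@(1,4)
Op 2: remove (1,4)
Op 3: place BQ@(2,5)
Op 4: place WQ@(3,5)
Op 5: remove (2,5)
Per-piece attacks for B:
B attacks (2,5): no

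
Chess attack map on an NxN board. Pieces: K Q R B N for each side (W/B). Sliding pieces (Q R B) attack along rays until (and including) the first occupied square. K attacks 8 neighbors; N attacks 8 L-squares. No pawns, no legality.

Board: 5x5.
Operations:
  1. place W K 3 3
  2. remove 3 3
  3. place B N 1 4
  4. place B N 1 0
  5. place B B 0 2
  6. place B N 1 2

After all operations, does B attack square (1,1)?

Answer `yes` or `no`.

Answer: yes

Derivation:
Op 1: place WK@(3,3)
Op 2: remove (3,3)
Op 3: place BN@(1,4)
Op 4: place BN@(1,0)
Op 5: place BB@(0,2)
Op 6: place BN@(1,2)
Per-piece attacks for B:
  BB@(0,2): attacks (1,3) (2,4) (1,1) (2,0)
  BN@(1,0): attacks (2,2) (3,1) (0,2)
  BN@(1,2): attacks (2,4) (3,3) (0,4) (2,0) (3,1) (0,0)
  BN@(1,4): attacks (2,2) (3,3) (0,2)
B attacks (1,1): yes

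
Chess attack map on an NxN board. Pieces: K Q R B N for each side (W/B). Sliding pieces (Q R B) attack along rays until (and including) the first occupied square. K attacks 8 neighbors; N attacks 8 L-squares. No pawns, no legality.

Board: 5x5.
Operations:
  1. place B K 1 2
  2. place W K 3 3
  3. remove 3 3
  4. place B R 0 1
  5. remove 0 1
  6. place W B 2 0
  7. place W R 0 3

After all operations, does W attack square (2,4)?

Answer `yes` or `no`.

Answer: no

Derivation:
Op 1: place BK@(1,2)
Op 2: place WK@(3,3)
Op 3: remove (3,3)
Op 4: place BR@(0,1)
Op 5: remove (0,1)
Op 6: place WB@(2,0)
Op 7: place WR@(0,3)
Per-piece attacks for W:
  WR@(0,3): attacks (0,4) (0,2) (0,1) (0,0) (1,3) (2,3) (3,3) (4,3)
  WB@(2,0): attacks (3,1) (4,2) (1,1) (0,2)
W attacks (2,4): no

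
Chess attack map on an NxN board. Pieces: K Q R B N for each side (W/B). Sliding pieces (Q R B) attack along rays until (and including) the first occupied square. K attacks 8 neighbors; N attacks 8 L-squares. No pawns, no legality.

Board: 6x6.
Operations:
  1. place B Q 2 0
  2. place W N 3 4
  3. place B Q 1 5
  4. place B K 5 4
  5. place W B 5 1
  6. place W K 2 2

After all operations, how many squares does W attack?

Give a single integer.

Op 1: place BQ@(2,0)
Op 2: place WN@(3,4)
Op 3: place BQ@(1,5)
Op 4: place BK@(5,4)
Op 5: place WB@(5,1)
Op 6: place WK@(2,2)
Per-piece attacks for W:
  WK@(2,2): attacks (2,3) (2,1) (3,2) (1,2) (3,3) (3,1) (1,3) (1,1)
  WN@(3,4): attacks (5,5) (1,5) (4,2) (5,3) (2,2) (1,3)
  WB@(5,1): attacks (4,2) (3,3) (2,4) (1,5) (4,0) [ray(-1,1) blocked at (1,5)]
Union (15 distinct): (1,1) (1,2) (1,3) (1,5) (2,1) (2,2) (2,3) (2,4) (3,1) (3,2) (3,3) (4,0) (4,2) (5,3) (5,5)

Answer: 15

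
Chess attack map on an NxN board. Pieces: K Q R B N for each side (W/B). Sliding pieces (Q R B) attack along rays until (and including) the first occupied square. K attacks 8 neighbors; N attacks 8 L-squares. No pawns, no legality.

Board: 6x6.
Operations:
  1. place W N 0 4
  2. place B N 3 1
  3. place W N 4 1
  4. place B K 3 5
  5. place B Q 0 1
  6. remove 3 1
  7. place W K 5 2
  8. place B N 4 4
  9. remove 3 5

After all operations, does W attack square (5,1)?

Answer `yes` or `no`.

Op 1: place WN@(0,4)
Op 2: place BN@(3,1)
Op 3: place WN@(4,1)
Op 4: place BK@(3,5)
Op 5: place BQ@(0,1)
Op 6: remove (3,1)
Op 7: place WK@(5,2)
Op 8: place BN@(4,4)
Op 9: remove (3,5)
Per-piece attacks for W:
  WN@(0,4): attacks (2,5) (1,2) (2,3)
  WN@(4,1): attacks (5,3) (3,3) (2,2) (2,0)
  WK@(5,2): attacks (5,3) (5,1) (4,2) (4,3) (4,1)
W attacks (5,1): yes

Answer: yes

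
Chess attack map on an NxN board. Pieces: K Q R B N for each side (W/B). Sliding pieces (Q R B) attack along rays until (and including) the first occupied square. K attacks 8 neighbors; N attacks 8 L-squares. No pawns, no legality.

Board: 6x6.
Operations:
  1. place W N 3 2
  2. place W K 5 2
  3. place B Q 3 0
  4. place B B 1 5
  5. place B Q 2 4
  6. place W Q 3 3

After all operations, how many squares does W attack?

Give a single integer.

Answer: 19

Derivation:
Op 1: place WN@(3,2)
Op 2: place WK@(5,2)
Op 3: place BQ@(3,0)
Op 4: place BB@(1,5)
Op 5: place BQ@(2,4)
Op 6: place WQ@(3,3)
Per-piece attacks for W:
  WN@(3,2): attacks (4,4) (5,3) (2,4) (1,3) (4,0) (5,1) (2,0) (1,1)
  WQ@(3,3): attacks (3,4) (3,5) (3,2) (4,3) (5,3) (2,3) (1,3) (0,3) (4,4) (5,5) (4,2) (5,1) (2,4) (2,2) (1,1) (0,0) [ray(0,-1) blocked at (3,2); ray(-1,1) blocked at (2,4)]
  WK@(5,2): attacks (5,3) (5,1) (4,2) (4,3) (4,1)
Union (19 distinct): (0,0) (0,3) (1,1) (1,3) (2,0) (2,2) (2,3) (2,4) (3,2) (3,4) (3,5) (4,0) (4,1) (4,2) (4,3) (4,4) (5,1) (5,3) (5,5)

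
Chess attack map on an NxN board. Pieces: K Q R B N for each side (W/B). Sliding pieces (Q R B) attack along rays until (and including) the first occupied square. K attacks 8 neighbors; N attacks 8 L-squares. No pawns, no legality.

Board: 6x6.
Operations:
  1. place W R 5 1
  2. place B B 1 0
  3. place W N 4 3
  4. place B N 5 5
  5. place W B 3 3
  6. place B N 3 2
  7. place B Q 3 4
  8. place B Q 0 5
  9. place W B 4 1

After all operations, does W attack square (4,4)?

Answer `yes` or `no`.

Op 1: place WR@(5,1)
Op 2: place BB@(1,0)
Op 3: place WN@(4,3)
Op 4: place BN@(5,5)
Op 5: place WB@(3,3)
Op 6: place BN@(3,2)
Op 7: place BQ@(3,4)
Op 8: place BQ@(0,5)
Op 9: place WB@(4,1)
Per-piece attacks for W:
  WB@(3,3): attacks (4,4) (5,5) (4,2) (5,1) (2,4) (1,5) (2,2) (1,1) (0,0) [ray(1,1) blocked at (5,5); ray(1,-1) blocked at (5,1)]
  WB@(4,1): attacks (5,2) (5,0) (3,2) (3,0) [ray(-1,1) blocked at (3,2)]
  WN@(4,3): attacks (5,5) (3,5) (2,4) (5,1) (3,1) (2,2)
  WR@(5,1): attacks (5,2) (5,3) (5,4) (5,5) (5,0) (4,1) [ray(0,1) blocked at (5,5); ray(-1,0) blocked at (4,1)]
W attacks (4,4): yes

Answer: yes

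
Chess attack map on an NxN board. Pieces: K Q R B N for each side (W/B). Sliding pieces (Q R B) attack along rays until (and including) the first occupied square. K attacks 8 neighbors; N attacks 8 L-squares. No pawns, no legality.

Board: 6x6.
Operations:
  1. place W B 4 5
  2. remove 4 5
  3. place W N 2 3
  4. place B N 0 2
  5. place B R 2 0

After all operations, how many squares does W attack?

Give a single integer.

Answer: 8

Derivation:
Op 1: place WB@(4,5)
Op 2: remove (4,5)
Op 3: place WN@(2,3)
Op 4: place BN@(0,2)
Op 5: place BR@(2,0)
Per-piece attacks for W:
  WN@(2,3): attacks (3,5) (4,4) (1,5) (0,4) (3,1) (4,2) (1,1) (0,2)
Union (8 distinct): (0,2) (0,4) (1,1) (1,5) (3,1) (3,5) (4,2) (4,4)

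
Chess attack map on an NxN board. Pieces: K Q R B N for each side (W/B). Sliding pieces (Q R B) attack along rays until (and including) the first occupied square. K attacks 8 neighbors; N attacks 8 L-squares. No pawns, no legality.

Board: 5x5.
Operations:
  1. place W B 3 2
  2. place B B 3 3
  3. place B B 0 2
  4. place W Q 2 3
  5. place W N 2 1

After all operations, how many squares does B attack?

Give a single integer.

Answer: 8

Derivation:
Op 1: place WB@(3,2)
Op 2: place BB@(3,3)
Op 3: place BB@(0,2)
Op 4: place WQ@(2,3)
Op 5: place WN@(2,1)
Per-piece attacks for B:
  BB@(0,2): attacks (1,3) (2,4) (1,1) (2,0)
  BB@(3,3): attacks (4,4) (4,2) (2,4) (2,2) (1,1) (0,0)
Union (8 distinct): (0,0) (1,1) (1,3) (2,0) (2,2) (2,4) (4,2) (4,4)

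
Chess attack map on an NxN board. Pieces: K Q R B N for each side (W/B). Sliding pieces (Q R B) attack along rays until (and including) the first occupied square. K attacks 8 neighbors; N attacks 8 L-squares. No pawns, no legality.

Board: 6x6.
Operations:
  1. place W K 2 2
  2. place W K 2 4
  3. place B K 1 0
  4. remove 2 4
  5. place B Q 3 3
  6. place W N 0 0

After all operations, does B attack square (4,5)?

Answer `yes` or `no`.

Answer: no

Derivation:
Op 1: place WK@(2,2)
Op 2: place WK@(2,4)
Op 3: place BK@(1,0)
Op 4: remove (2,4)
Op 5: place BQ@(3,3)
Op 6: place WN@(0,0)
Per-piece attacks for B:
  BK@(1,0): attacks (1,1) (2,0) (0,0) (2,1) (0,1)
  BQ@(3,3): attacks (3,4) (3,5) (3,2) (3,1) (3,0) (4,3) (5,3) (2,3) (1,3) (0,3) (4,4) (5,5) (4,2) (5,1) (2,4) (1,5) (2,2) [ray(-1,-1) blocked at (2,2)]
B attacks (4,5): no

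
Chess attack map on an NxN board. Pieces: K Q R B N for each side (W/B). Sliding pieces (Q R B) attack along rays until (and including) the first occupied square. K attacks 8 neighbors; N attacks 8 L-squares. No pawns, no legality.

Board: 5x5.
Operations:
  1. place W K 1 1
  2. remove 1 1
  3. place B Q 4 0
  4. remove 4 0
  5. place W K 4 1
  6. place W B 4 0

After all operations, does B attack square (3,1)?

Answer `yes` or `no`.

Op 1: place WK@(1,1)
Op 2: remove (1,1)
Op 3: place BQ@(4,0)
Op 4: remove (4,0)
Op 5: place WK@(4,1)
Op 6: place WB@(4,0)
Per-piece attacks for B:
B attacks (3,1): no

Answer: no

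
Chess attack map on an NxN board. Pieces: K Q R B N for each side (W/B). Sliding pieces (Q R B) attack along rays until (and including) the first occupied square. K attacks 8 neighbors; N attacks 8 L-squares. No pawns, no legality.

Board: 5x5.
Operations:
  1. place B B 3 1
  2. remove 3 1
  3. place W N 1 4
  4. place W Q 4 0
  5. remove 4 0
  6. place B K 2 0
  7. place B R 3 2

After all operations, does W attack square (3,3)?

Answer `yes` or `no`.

Answer: yes

Derivation:
Op 1: place BB@(3,1)
Op 2: remove (3,1)
Op 3: place WN@(1,4)
Op 4: place WQ@(4,0)
Op 5: remove (4,0)
Op 6: place BK@(2,0)
Op 7: place BR@(3,2)
Per-piece attacks for W:
  WN@(1,4): attacks (2,2) (3,3) (0,2)
W attacks (3,3): yes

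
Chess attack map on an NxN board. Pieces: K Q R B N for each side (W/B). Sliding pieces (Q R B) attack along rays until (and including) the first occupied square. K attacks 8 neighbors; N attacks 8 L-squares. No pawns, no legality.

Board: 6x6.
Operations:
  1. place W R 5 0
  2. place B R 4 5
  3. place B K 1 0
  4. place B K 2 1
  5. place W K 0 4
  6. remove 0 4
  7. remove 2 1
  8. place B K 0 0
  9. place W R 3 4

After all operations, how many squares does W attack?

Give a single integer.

Answer: 17

Derivation:
Op 1: place WR@(5,0)
Op 2: place BR@(4,5)
Op 3: place BK@(1,0)
Op 4: place BK@(2,1)
Op 5: place WK@(0,4)
Op 6: remove (0,4)
Op 7: remove (2,1)
Op 8: place BK@(0,0)
Op 9: place WR@(3,4)
Per-piece attacks for W:
  WR@(3,4): attacks (3,5) (3,3) (3,2) (3,1) (3,0) (4,4) (5,4) (2,4) (1,4) (0,4)
  WR@(5,0): attacks (5,1) (5,2) (5,3) (5,4) (5,5) (4,0) (3,0) (2,0) (1,0) [ray(-1,0) blocked at (1,0)]
Union (17 distinct): (0,4) (1,0) (1,4) (2,0) (2,4) (3,0) (3,1) (3,2) (3,3) (3,5) (4,0) (4,4) (5,1) (5,2) (5,3) (5,4) (5,5)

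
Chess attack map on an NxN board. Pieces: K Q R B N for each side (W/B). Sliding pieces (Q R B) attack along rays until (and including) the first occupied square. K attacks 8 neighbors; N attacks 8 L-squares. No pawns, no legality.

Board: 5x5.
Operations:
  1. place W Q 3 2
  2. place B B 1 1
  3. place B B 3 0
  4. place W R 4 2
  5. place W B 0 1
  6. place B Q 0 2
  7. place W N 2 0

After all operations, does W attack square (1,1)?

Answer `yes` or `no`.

Answer: no

Derivation:
Op 1: place WQ@(3,2)
Op 2: place BB@(1,1)
Op 3: place BB@(3,0)
Op 4: place WR@(4,2)
Op 5: place WB@(0,1)
Op 6: place BQ@(0,2)
Op 7: place WN@(2,0)
Per-piece attacks for W:
  WB@(0,1): attacks (1,2) (2,3) (3,4) (1,0)
  WN@(2,0): attacks (3,2) (4,1) (1,2) (0,1)
  WQ@(3,2): attacks (3,3) (3,4) (3,1) (3,0) (4,2) (2,2) (1,2) (0,2) (4,3) (4,1) (2,3) (1,4) (2,1) (1,0) [ray(0,-1) blocked at (3,0); ray(1,0) blocked at (4,2); ray(-1,0) blocked at (0,2)]
  WR@(4,2): attacks (4,3) (4,4) (4,1) (4,0) (3,2) [ray(-1,0) blocked at (3,2)]
W attacks (1,1): no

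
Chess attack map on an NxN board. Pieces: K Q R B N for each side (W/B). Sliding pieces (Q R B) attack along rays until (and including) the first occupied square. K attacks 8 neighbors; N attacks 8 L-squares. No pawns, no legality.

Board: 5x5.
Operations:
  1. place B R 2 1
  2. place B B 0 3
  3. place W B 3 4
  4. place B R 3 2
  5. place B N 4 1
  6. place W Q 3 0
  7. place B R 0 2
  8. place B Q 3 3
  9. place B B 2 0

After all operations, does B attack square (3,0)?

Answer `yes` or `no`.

Answer: yes

Derivation:
Op 1: place BR@(2,1)
Op 2: place BB@(0,3)
Op 3: place WB@(3,4)
Op 4: place BR@(3,2)
Op 5: place BN@(4,1)
Op 6: place WQ@(3,0)
Op 7: place BR@(0,2)
Op 8: place BQ@(3,3)
Op 9: place BB@(2,0)
Per-piece attacks for B:
  BR@(0,2): attacks (0,3) (0,1) (0,0) (1,2) (2,2) (3,2) [ray(0,1) blocked at (0,3); ray(1,0) blocked at (3,2)]
  BB@(0,3): attacks (1,4) (1,2) (2,1) [ray(1,-1) blocked at (2,1)]
  BB@(2,0): attacks (3,1) (4,2) (1,1) (0,2) [ray(-1,1) blocked at (0,2)]
  BR@(2,1): attacks (2,2) (2,3) (2,4) (2,0) (3,1) (4,1) (1,1) (0,1) [ray(0,-1) blocked at (2,0); ray(1,0) blocked at (4,1)]
  BR@(3,2): attacks (3,3) (3,1) (3,0) (4,2) (2,2) (1,2) (0,2) [ray(0,1) blocked at (3,3); ray(0,-1) blocked at (3,0); ray(-1,0) blocked at (0,2)]
  BQ@(3,3): attacks (3,4) (3,2) (4,3) (2,3) (1,3) (0,3) (4,4) (4,2) (2,4) (2,2) (1,1) (0,0) [ray(0,1) blocked at (3,4); ray(0,-1) blocked at (3,2); ray(-1,0) blocked at (0,3)]
  BN@(4,1): attacks (3,3) (2,2) (2,0)
B attacks (3,0): yes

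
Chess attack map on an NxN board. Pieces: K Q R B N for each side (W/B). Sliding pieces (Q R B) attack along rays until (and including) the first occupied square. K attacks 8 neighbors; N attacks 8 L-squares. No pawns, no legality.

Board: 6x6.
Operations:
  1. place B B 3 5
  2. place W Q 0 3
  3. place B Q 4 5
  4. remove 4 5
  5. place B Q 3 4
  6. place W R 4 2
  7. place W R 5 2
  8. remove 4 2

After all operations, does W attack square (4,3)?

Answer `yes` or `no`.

Op 1: place BB@(3,5)
Op 2: place WQ@(0,3)
Op 3: place BQ@(4,5)
Op 4: remove (4,5)
Op 5: place BQ@(3,4)
Op 6: place WR@(4,2)
Op 7: place WR@(5,2)
Op 8: remove (4,2)
Per-piece attacks for W:
  WQ@(0,3): attacks (0,4) (0,5) (0,2) (0,1) (0,0) (1,3) (2,3) (3,3) (4,3) (5,3) (1,4) (2,5) (1,2) (2,1) (3,0)
  WR@(5,2): attacks (5,3) (5,4) (5,5) (5,1) (5,0) (4,2) (3,2) (2,2) (1,2) (0,2)
W attacks (4,3): yes

Answer: yes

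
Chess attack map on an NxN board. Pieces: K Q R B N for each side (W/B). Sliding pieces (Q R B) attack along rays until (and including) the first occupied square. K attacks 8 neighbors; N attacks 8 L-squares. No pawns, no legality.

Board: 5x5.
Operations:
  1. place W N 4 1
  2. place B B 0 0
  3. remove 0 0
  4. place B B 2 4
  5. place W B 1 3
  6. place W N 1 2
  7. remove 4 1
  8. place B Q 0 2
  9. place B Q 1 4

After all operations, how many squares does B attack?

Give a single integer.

Op 1: place WN@(4,1)
Op 2: place BB@(0,0)
Op 3: remove (0,0)
Op 4: place BB@(2,4)
Op 5: place WB@(1,3)
Op 6: place WN@(1,2)
Op 7: remove (4,1)
Op 8: place BQ@(0,2)
Op 9: place BQ@(1,4)
Per-piece attacks for B:
  BQ@(0,2): attacks (0,3) (0,4) (0,1) (0,0) (1,2) (1,3) (1,1) (2,0) [ray(1,0) blocked at (1,2); ray(1,1) blocked at (1,3)]
  BQ@(1,4): attacks (1,3) (2,4) (0,4) (2,3) (3,2) (4,1) (0,3) [ray(0,-1) blocked at (1,3); ray(1,0) blocked at (2,4)]
  BB@(2,4): attacks (3,3) (4,2) (1,3) [ray(-1,-1) blocked at (1,3)]
Union (14 distinct): (0,0) (0,1) (0,3) (0,4) (1,1) (1,2) (1,3) (2,0) (2,3) (2,4) (3,2) (3,3) (4,1) (4,2)

Answer: 14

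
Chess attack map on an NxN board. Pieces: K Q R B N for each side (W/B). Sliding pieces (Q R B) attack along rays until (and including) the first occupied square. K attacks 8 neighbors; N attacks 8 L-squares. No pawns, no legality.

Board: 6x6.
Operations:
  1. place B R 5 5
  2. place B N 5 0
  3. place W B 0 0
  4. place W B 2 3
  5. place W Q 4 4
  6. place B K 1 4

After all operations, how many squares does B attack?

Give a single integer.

Answer: 17

Derivation:
Op 1: place BR@(5,5)
Op 2: place BN@(5,0)
Op 3: place WB@(0,0)
Op 4: place WB@(2,3)
Op 5: place WQ@(4,4)
Op 6: place BK@(1,4)
Per-piece attacks for B:
  BK@(1,4): attacks (1,5) (1,3) (2,4) (0,4) (2,5) (2,3) (0,5) (0,3)
  BN@(5,0): attacks (4,2) (3,1)
  BR@(5,5): attacks (5,4) (5,3) (5,2) (5,1) (5,0) (4,5) (3,5) (2,5) (1,5) (0,5) [ray(0,-1) blocked at (5,0)]
Union (17 distinct): (0,3) (0,4) (0,5) (1,3) (1,5) (2,3) (2,4) (2,5) (3,1) (3,5) (4,2) (4,5) (5,0) (5,1) (5,2) (5,3) (5,4)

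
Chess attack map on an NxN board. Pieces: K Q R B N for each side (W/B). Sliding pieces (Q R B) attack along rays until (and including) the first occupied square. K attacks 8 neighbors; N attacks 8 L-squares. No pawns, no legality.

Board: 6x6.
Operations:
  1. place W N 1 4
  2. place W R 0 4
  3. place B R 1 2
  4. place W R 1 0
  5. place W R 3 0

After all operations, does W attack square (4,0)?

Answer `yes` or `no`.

Answer: yes

Derivation:
Op 1: place WN@(1,4)
Op 2: place WR@(0,4)
Op 3: place BR@(1,2)
Op 4: place WR@(1,0)
Op 5: place WR@(3,0)
Per-piece attacks for W:
  WR@(0,4): attacks (0,5) (0,3) (0,2) (0,1) (0,0) (1,4) [ray(1,0) blocked at (1,4)]
  WR@(1,0): attacks (1,1) (1,2) (2,0) (3,0) (0,0) [ray(0,1) blocked at (1,2); ray(1,0) blocked at (3,0)]
  WN@(1,4): attacks (3,5) (2,2) (3,3) (0,2)
  WR@(3,0): attacks (3,1) (3,2) (3,3) (3,4) (3,5) (4,0) (5,0) (2,0) (1,0) [ray(-1,0) blocked at (1,0)]
W attacks (4,0): yes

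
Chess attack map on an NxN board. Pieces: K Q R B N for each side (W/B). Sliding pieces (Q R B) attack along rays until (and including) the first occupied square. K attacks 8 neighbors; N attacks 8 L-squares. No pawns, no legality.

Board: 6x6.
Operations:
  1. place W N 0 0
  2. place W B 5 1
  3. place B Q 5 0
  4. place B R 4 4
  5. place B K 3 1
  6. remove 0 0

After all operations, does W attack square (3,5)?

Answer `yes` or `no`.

Answer: no

Derivation:
Op 1: place WN@(0,0)
Op 2: place WB@(5,1)
Op 3: place BQ@(5,0)
Op 4: place BR@(4,4)
Op 5: place BK@(3,1)
Op 6: remove (0,0)
Per-piece attacks for W:
  WB@(5,1): attacks (4,2) (3,3) (2,4) (1,5) (4,0)
W attacks (3,5): no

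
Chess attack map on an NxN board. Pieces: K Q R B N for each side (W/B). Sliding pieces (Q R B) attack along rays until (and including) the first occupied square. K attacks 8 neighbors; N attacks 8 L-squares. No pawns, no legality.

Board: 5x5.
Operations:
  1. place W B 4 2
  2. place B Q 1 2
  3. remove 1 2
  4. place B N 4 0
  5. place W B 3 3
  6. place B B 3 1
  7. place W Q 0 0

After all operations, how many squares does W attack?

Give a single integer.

Op 1: place WB@(4,2)
Op 2: place BQ@(1,2)
Op 3: remove (1,2)
Op 4: place BN@(4,0)
Op 5: place WB@(3,3)
Op 6: place BB@(3,1)
Op 7: place WQ@(0,0)
Per-piece attacks for W:
  WQ@(0,0): attacks (0,1) (0,2) (0,3) (0,4) (1,0) (2,0) (3,0) (4,0) (1,1) (2,2) (3,3) [ray(1,0) blocked at (4,0); ray(1,1) blocked at (3,3)]
  WB@(3,3): attacks (4,4) (4,2) (2,4) (2,2) (1,1) (0,0) [ray(1,-1) blocked at (4,2); ray(-1,-1) blocked at (0,0)]
  WB@(4,2): attacks (3,3) (3,1) [ray(-1,1) blocked at (3,3); ray(-1,-1) blocked at (3,1)]
Union (16 distinct): (0,0) (0,1) (0,2) (0,3) (0,4) (1,0) (1,1) (2,0) (2,2) (2,4) (3,0) (3,1) (3,3) (4,0) (4,2) (4,4)

Answer: 16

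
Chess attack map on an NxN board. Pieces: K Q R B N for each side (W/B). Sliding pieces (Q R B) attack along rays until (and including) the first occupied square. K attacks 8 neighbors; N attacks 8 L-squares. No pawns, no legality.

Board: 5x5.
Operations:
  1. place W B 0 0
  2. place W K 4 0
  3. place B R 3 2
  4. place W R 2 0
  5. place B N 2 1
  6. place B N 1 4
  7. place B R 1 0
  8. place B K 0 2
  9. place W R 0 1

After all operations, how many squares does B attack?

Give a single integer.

Op 1: place WB@(0,0)
Op 2: place WK@(4,0)
Op 3: place BR@(3,2)
Op 4: place WR@(2,0)
Op 5: place BN@(2,1)
Op 6: place BN@(1,4)
Op 7: place BR@(1,0)
Op 8: place BK@(0,2)
Op 9: place WR@(0,1)
Per-piece attacks for B:
  BK@(0,2): attacks (0,3) (0,1) (1,2) (1,3) (1,1)
  BR@(1,0): attacks (1,1) (1,2) (1,3) (1,4) (2,0) (0,0) [ray(0,1) blocked at (1,4); ray(1,0) blocked at (2,0); ray(-1,0) blocked at (0,0)]
  BN@(1,4): attacks (2,2) (3,3) (0,2)
  BN@(2,1): attacks (3,3) (4,2) (1,3) (0,2) (4,0) (0,0)
  BR@(3,2): attacks (3,3) (3,4) (3,1) (3,0) (4,2) (2,2) (1,2) (0,2) [ray(-1,0) blocked at (0,2)]
Union (16 distinct): (0,0) (0,1) (0,2) (0,3) (1,1) (1,2) (1,3) (1,4) (2,0) (2,2) (3,0) (3,1) (3,3) (3,4) (4,0) (4,2)

Answer: 16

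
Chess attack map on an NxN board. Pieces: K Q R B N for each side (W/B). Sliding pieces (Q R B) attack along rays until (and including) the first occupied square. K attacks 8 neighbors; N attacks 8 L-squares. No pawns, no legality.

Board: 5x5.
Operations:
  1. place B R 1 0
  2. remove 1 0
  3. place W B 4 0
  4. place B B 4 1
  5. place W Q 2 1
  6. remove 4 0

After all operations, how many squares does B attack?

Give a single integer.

Answer: 4

Derivation:
Op 1: place BR@(1,0)
Op 2: remove (1,0)
Op 3: place WB@(4,0)
Op 4: place BB@(4,1)
Op 5: place WQ@(2,1)
Op 6: remove (4,0)
Per-piece attacks for B:
  BB@(4,1): attacks (3,2) (2,3) (1,4) (3,0)
Union (4 distinct): (1,4) (2,3) (3,0) (3,2)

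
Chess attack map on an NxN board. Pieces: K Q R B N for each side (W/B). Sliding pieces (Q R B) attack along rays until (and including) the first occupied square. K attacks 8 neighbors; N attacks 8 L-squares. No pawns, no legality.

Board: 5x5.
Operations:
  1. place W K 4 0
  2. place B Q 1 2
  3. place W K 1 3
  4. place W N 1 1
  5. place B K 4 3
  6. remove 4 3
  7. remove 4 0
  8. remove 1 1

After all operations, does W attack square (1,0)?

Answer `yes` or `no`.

Answer: no

Derivation:
Op 1: place WK@(4,0)
Op 2: place BQ@(1,2)
Op 3: place WK@(1,3)
Op 4: place WN@(1,1)
Op 5: place BK@(4,3)
Op 6: remove (4,3)
Op 7: remove (4,0)
Op 8: remove (1,1)
Per-piece attacks for W:
  WK@(1,3): attacks (1,4) (1,2) (2,3) (0,3) (2,4) (2,2) (0,4) (0,2)
W attacks (1,0): no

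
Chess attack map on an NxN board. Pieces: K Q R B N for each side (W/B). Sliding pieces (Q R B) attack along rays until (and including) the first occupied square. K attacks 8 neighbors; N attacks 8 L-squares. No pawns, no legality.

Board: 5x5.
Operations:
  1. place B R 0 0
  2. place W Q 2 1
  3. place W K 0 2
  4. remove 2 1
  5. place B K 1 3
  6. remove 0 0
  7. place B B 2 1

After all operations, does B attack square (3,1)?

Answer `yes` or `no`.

Answer: no

Derivation:
Op 1: place BR@(0,0)
Op 2: place WQ@(2,1)
Op 3: place WK@(0,2)
Op 4: remove (2,1)
Op 5: place BK@(1,3)
Op 6: remove (0,0)
Op 7: place BB@(2,1)
Per-piece attacks for B:
  BK@(1,3): attacks (1,4) (1,2) (2,3) (0,3) (2,4) (2,2) (0,4) (0,2)
  BB@(2,1): attacks (3,2) (4,3) (3,0) (1,2) (0,3) (1,0)
B attacks (3,1): no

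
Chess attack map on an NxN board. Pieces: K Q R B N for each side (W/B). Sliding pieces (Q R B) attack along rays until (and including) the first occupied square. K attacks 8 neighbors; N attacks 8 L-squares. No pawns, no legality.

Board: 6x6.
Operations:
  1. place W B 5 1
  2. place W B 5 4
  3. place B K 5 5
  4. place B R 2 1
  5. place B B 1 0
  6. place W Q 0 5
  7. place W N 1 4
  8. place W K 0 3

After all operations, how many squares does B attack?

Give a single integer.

Answer: 14

Derivation:
Op 1: place WB@(5,1)
Op 2: place WB@(5,4)
Op 3: place BK@(5,5)
Op 4: place BR@(2,1)
Op 5: place BB@(1,0)
Op 6: place WQ@(0,5)
Op 7: place WN@(1,4)
Op 8: place WK@(0,3)
Per-piece attacks for B:
  BB@(1,0): attacks (2,1) (0,1) [ray(1,1) blocked at (2,1)]
  BR@(2,1): attacks (2,2) (2,3) (2,4) (2,5) (2,0) (3,1) (4,1) (5,1) (1,1) (0,1) [ray(1,0) blocked at (5,1)]
  BK@(5,5): attacks (5,4) (4,5) (4,4)
Union (14 distinct): (0,1) (1,1) (2,0) (2,1) (2,2) (2,3) (2,4) (2,5) (3,1) (4,1) (4,4) (4,5) (5,1) (5,4)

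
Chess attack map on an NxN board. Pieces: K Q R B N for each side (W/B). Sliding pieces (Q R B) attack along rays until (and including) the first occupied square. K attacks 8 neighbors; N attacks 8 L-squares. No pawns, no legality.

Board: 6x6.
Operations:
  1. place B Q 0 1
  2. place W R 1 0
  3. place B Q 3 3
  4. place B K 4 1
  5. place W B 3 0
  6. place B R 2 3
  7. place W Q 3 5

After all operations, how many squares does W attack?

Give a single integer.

Op 1: place BQ@(0,1)
Op 2: place WR@(1,0)
Op 3: place BQ@(3,3)
Op 4: place BK@(4,1)
Op 5: place WB@(3,0)
Op 6: place BR@(2,3)
Op 7: place WQ@(3,5)
Per-piece attacks for W:
  WR@(1,0): attacks (1,1) (1,2) (1,3) (1,4) (1,5) (2,0) (3,0) (0,0) [ray(1,0) blocked at (3,0)]
  WB@(3,0): attacks (4,1) (2,1) (1,2) (0,3) [ray(1,1) blocked at (4,1)]
  WQ@(3,5): attacks (3,4) (3,3) (4,5) (5,5) (2,5) (1,5) (0,5) (4,4) (5,3) (2,4) (1,3) (0,2) [ray(0,-1) blocked at (3,3)]
Union (21 distinct): (0,0) (0,2) (0,3) (0,5) (1,1) (1,2) (1,3) (1,4) (1,5) (2,0) (2,1) (2,4) (2,5) (3,0) (3,3) (3,4) (4,1) (4,4) (4,5) (5,3) (5,5)

Answer: 21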